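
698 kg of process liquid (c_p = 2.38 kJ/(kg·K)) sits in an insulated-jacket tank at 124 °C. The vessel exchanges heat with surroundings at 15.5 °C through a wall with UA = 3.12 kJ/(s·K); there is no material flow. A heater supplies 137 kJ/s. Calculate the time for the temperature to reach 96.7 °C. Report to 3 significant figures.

First-law balance (no shaft work): M c_p dT/dt = −UA(T − T_amb) + Q̇.
τ = M c_p/UA = 532.45 s; T_ss = T_amb + Q̇/UA = 15.5 + 137/3.12 = 59.410 °C.
T(t) = T_ss + (T₀ − T_ss)e^(−t/τ); set T = 96.7:
t = −τ ln[(T − T_ss)/(T₀ − T_ss)] = −532.45 · ln(0.57733) = 292.49 s.

292 s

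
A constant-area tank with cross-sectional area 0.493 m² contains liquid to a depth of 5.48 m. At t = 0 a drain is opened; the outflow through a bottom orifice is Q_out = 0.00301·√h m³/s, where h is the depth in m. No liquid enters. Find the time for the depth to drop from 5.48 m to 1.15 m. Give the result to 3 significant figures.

A dh/dt = −Q_out = −0.00301 √h.
This is separable: 2 d(√h)/dt = −0.00301/A, so √h = √h₀ − (0.00301/(2A)) t.
t = 2A(√h₀ − √h)/0.00301 = 2·0.493·(√5.48 − √1.15)/0.00301
  = 0.98600 × (2.3409 − 1.0724) / 0.00301 = 415.55 s.

416 s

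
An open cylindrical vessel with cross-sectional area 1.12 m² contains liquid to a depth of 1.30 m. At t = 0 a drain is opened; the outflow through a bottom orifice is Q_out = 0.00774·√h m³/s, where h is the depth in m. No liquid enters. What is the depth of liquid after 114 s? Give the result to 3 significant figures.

With no inflow, A dh/dt = −0.00774 √h.
Separate and integrate: 2(√h − √h₀) = −(0.00774/A) t.
√h = √1.30 − 0.00774·114/(2·1.12) = 1.1402 − 0.39391 = 0.74626.
h = 0.74626² = 0.55691 m.

0.557 m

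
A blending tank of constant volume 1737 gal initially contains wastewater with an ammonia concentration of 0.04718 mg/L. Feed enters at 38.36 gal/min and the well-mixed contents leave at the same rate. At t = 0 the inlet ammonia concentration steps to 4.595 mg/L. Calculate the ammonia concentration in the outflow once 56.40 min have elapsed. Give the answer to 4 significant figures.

Unsteady species balance (constant V, well mixed): V dC/dt = Q(C_in − C).
Rewrite as dC/dt + C/τ = C_in/τ, τ = V/Q = 45.2815 min.
This is linear first-order; C(t) = C_in + (C₀ − C_in) e^(−t/τ).
C(56.40) = 4.595 + (0.04718 − 4.595)·e^(−56.40/45.2815) = 4.595 + (-4.54782)·0.287785 = 3.28620 mg/L.

3.286 mg/L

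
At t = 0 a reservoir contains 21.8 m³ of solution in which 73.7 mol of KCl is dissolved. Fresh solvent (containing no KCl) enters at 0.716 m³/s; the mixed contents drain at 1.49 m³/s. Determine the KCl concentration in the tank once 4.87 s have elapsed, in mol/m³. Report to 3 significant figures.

2.84 mol/m³

Let m(t) be the amount of KCl. Volume: V(t) = V₀ + (Q_in − Q_out) t = 21.8 − 0.77400 t; V(4.87) = 18.031 m³.
Species balance (pure solvent in): dm/dt = −Q_out · m/V(t).
dm/m = −Q_out dt/(V₀ − 0.77400 t); integrating gives ln(m/m₀) = −(Q_out/(Q_in−Q_out)) ln(V/V₀).
m = m₀ (V₀/V)^(Q_out/(Q_in−Q_out)) = 73.7 × (21.8/18.031)^(-1.9251) = 51.139 mol.
C = m/V = 51.139/18.031 = 2.8362 mol/m³.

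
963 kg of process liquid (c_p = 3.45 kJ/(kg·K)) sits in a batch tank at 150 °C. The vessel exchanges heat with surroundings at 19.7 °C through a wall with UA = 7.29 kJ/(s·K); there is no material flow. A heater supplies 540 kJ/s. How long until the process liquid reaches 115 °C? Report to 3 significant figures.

M c_p dT/dt = −UA(T − T_amb) + Q̇.
τ = M c_p/UA = 455.74 s; T_ss = T_amb + Q̇/UA = 19.7 + 540/7.29 = 93.774 °C.
T(t) = T_ss + (T₀ − T_ss)e^(−t/τ); set T = 115:
t = −τ ln[(T − T_ss)/(T₀ − T_ss)] = −455.74 · ln(0.37751) = 443.96 s.

444 s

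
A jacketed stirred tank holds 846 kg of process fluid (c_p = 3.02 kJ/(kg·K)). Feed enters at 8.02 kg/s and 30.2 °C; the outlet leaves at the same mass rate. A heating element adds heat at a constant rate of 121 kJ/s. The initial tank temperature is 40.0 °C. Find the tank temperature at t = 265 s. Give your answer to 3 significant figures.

35.6 °C

M c_p dT/dt = ṁ c_p (T_in − T) + Q̇.
Rearrange: dT/dt = (T_ss − T)/τ with τ = M/ṁ = 105.49 s and T_ss = T_in + Q̇/(ṁ c_p) = 35.196 °C.
Solution: T(t) = T_ss + (T₀ − T_ss) e^(−t/τ).
T(265) = 35.196 + (4.8042)·e^(−265/105.49) = 35.196 + (4.8042)·0.081092 = 35.585 °C.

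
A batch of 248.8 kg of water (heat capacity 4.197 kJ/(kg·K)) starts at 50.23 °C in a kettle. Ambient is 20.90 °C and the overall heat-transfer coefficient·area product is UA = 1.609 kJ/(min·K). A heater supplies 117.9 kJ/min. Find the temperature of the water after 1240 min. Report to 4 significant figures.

Lumped-capacitance energy balance: M c_p dT/dt = UA(T_amb − T) + Q̇.
dT/dt = (T_ss − T)/τ with T_ss = T_amb + Q̇/UA = 20.90 + 117.9/1.609 = 94.1753 °C, τ = M c_p/UA = 248.8·4.197/1.609 = 648.983 min.
This is linear first-order; T(t) = T_ss + (T₀ − T_ss) e^(−t/τ).
T(1240) = 94.1753 + (-43.9453)·0.147979 = 87.6723 °C.

87.67 °C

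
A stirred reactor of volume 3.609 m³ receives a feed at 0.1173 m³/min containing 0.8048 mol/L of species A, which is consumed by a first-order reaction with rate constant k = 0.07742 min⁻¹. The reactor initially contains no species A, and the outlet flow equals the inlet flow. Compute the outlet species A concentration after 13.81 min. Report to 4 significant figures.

0.1858 mol/L

Accumulation = in − out − consumed: V dC/dt = Q C_in − Q C − k V C.
This is linear with rate a = Q/V + k = 0.109922 min⁻¹.
C_ss = Q C_in/(Q + kV) = 0.237966 mol/L; C(t) = C_ss + (C₀ − C_ss) e^(−a t).
C(13.81) = 0.237966 + (-0.237966)·e^(−0.109922·13.81) = 0.237966 + (-0.237966)·0.219145 = 0.185817 mol/L.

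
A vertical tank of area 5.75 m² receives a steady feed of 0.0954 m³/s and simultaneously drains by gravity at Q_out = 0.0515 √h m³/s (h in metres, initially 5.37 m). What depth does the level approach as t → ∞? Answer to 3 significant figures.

3.43 m

Unsteady balance on liquid volume: A dh/dt = Q_in − 0.0515 √h. At steady state dh/dt = 0:
Q_in = 0.0515 √h_ss ⇒ √h_ss = 0.0954/0.0515 = 1.8524.
h_ss = 1.8524² = 3.4315 m. (Since h₀ = 5.37 m > h_ss, the level will fall toward this value.)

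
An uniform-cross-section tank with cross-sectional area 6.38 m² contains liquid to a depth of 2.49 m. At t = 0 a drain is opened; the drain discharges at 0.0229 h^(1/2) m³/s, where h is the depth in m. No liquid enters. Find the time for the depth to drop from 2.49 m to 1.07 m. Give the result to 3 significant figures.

303 s

With no inflow, A dh/dt = −0.0229 √h.
This is separable: 2 d(√h)/dt = −0.0229/A, so √h = √h₀ − (0.0229/(2A)) t.
t = 2A(√h₀ − √h)/0.0229 = 2·6.38·(√2.49 − √1.07)/0.0229
  = 12.760 × (1.5780 − 1.0344) / 0.0229 = 302.88 s.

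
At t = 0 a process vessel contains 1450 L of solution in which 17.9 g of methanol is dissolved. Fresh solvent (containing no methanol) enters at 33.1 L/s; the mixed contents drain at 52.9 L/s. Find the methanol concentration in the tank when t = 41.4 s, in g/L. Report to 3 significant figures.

Total volume: dV/dt = Q_in − Q_out = -19.800 L/s, so V(t) = 1450 − 19.800 t and V(41.4) = 630.28 L.
Species balance (pure solvent in): dm/dt = −Q_out · m/V(t).
Separate: dm/m = −Q_out dt/V(t) ⇒ ln(m/m₀) = −(Q_out/(Q_in−Q_out)) ln(V/V₀).
m = m₀ (V₀/V)^(Q_out/(Q_in−Q_out)) = 17.9 × (1450/630.28)^(-2.6717) = 1.9326 g.
C = m/V = 1.9326/630.28 = 0.0030662 g/L.

0.00307 g/L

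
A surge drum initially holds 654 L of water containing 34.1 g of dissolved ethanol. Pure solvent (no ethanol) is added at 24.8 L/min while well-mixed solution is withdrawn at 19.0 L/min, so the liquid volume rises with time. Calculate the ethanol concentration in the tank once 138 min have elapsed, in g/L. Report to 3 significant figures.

0.00171 g/L

Let m(t) be the amount of ethanol. Volume: V(t) = V₀ + (Q_in − Q_out) t = 654 + 5.8000 t; V(138) = 1454.4 L.
Species balance (pure solvent in): dm/dt = −Q_out · m/V(t).
dm/m = −Q_out dt/(V₀ + 5.8000 t); integrating gives ln(m/m₀) = −(Q_out/(Q_in−Q_out)) ln(V/V₀).
m = m₀ (V₀/V)^(Q_out/(Q_in−Q_out)) = 34.1 × (654/1454.4)^(3.2759) = 2.4870 g.
C = m/V = 2.4870/1454.4 = 0.0017100 g/L.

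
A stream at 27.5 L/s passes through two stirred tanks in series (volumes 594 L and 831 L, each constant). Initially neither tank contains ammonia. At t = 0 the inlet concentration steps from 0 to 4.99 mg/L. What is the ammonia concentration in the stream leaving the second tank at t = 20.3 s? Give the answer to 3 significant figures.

0.939 mg/L

Species balance on tank i: dCᵢ/dt = (Cᵢ₋₁ − Cᵢ)/τᵢ with τᵢ = Vᵢ/Q.
τ₁ = 594/27.5 = 21.600 s; τ₂ = 831/27.5 = 30.218 s.
Tank 1: C₁ = C_in(1 − e^(−t/τ₁)). Tank 2 (τ₁ ≠ τ₂): C₂ = C_in[1 − (τ₁ e^(−t/τ₁) − τ₂ e^(−t/τ₂))/(τ₁ − τ₂)].
At t = 20.3: e^(−t/τ₁) = 0.39070, e^(−t/τ₂) = 0.51080.
C₂ = 4.99·[1 − (21.600·0.39070 − 30.218·0.51080)/(-8.6182)] = 4.99·0.18820 = 0.93910 mg/L.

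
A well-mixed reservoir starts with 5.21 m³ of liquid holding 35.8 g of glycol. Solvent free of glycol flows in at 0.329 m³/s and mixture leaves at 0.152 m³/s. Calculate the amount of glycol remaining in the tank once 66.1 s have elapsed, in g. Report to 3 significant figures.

Total volume: dV/dt = Q_in − Q_out = 0.17700 m³/s, so V(t) = 5.21 + 0.17700 t and V(66.1) = 16.910 m³.
No glycol enters, so dm/dt = −Q_out · (m/V).
dm/m = −Q_out dt/(V₀ + 0.17700 t); integrating gives ln(m/m₀) = −(Q_out/(Q_in−Q_out)) ln(V/V₀).
m = m₀ (V₀/V)^(Q_out/(Q_in−Q_out)) = 35.8 × (5.21/16.910)^(0.85876) = 13.026 g.

13.0 g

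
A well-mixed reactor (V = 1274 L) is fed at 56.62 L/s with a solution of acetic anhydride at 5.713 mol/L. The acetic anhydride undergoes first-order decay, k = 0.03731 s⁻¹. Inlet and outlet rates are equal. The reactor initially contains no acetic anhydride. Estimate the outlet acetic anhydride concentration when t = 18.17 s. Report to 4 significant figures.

V dC/dt = Q(C_in − C) − k V C.
dC/dt = (Q/V) C_in − (Q/V + k) C; effective rate a = Q/V + k = 0.0444427 + 0.03731 = 0.0817527 s⁻¹.
C_ss = Q C_in/(Q + kV) = 3.10572 mol/L; C(t) = C_ss + (C₀ − C_ss) e^(−a t).
C(18.17) = 3.10572 + (-3.10572)·e^(−0.0817527·18.17) = 3.10572 + (-3.10572)·0.226401 = 2.40258 mol/L.

2.403 mol/L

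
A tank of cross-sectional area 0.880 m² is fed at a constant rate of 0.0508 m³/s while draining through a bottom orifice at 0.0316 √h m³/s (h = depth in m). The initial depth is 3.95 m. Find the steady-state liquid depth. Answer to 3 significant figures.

2.58 m

Volume balance on the tank: A dh/dt = Q_in − 0.0316 √h. At steady state dh/dt = 0:
Q_in = 0.0316 √h_ss ⇒ √h_ss = 0.0508/0.0316 = 1.6076.
h_ss = 1.6076² = 2.5844 m. (Since h₀ = 3.95 m > h_ss, the level will fall toward this value.)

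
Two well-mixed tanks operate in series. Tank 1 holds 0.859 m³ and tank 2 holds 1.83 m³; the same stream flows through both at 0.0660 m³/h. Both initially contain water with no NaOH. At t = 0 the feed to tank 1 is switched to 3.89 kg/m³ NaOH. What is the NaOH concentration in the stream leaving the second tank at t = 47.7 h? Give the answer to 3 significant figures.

Species balance on tank i: dCᵢ/dt = (Cᵢ₋₁ − Cᵢ)/τᵢ with τᵢ = Vᵢ/Q.
τ₁ = 0.859/0.0660 = 13.015 h; τ₂ = 1.83/0.0660 = 27.727 h.
Tank 1: C₁ = C_in(1 − e^(−t/τ₁)). Tank 2 (τ₁ ≠ τ₂): C₂ = C_in[1 − (τ₁ e^(−t/τ₁) − τ₂ e^(−t/τ₂))/(τ₁ − τ₂)].
At t = 47.7: e^(−t/τ₁) = 0.025605, e^(−t/τ₂) = 0.17901.
C₂ = 3.89·[1 − (13.015·0.025605 − 27.727·0.17901)/(-14.712)] = 3.89·0.68528 = 2.6658 kg/m³.

2.67 kg/m³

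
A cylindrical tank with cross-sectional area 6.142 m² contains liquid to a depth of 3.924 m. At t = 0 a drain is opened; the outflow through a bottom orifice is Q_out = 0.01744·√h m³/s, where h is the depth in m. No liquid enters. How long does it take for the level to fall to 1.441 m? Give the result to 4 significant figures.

549.7 s

A dh/dt = −Q_out = −0.01744 √h.
This is separable: 2 d(√h)/dt = −0.01744/A, so √h = √h₀ − (0.01744/(2A)) t.
t = 2A(√h₀ − √h)/0.01744 = 2·6.142·(√3.924 − √1.441)/0.01744
  = 12.2840 × (1.98091 − 1.20042) / 0.01744 = 549.746 s.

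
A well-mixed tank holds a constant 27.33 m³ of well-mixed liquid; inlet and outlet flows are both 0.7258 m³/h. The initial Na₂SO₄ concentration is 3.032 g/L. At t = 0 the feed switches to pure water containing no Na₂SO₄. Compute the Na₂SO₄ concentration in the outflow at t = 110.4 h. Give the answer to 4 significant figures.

0.1616 g/L

Accumulation = in − out for the solute gives V dC/dt = Q(C_in − C).
Rewrite as dC/dt + C/τ = C_in/τ, τ = V/Q = 37.6550 h.
Solution: C(t) = C_in + (C₀ − C_in) e^(−t/τ).
C(110.4) = 0 + (3.032 − 0)·e^(−110.4/37.6550) = 0 + (3.03200)·0.0532967 = 0.161595 g/L.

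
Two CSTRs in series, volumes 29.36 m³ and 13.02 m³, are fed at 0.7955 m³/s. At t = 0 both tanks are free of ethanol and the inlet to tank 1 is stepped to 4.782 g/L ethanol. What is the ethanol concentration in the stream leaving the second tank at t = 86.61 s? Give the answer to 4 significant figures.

Each tank obeys Vᵢ dCᵢ/dt = Q(Cᵢ₋₁ − Cᵢ), so τᵢ = Vᵢ/Q.
τ₁ = 29.36/0.7955 = 36.9076 s; τ₂ = 13.02/0.7955 = 16.3671 s.
Solving the cascade with C₁(0)=C₂(0)=0 gives C₂(t) = C_in[1 − (τ₁ e^(−t/τ₁) − τ₂ e^(−t/τ₂))/(τ₁ − τ₂)].
At t = 86.61: e^(−t/τ₁) = 0.0956872, e^(−t/τ₂) = 0.00503307.
C₂ = 4.782·[1 − (36.9076·0.0956872 − 16.3671·0.00503307)/(20.5405)] = 4.782·0.832078 = 3.97900 g/L.

3.979 g/L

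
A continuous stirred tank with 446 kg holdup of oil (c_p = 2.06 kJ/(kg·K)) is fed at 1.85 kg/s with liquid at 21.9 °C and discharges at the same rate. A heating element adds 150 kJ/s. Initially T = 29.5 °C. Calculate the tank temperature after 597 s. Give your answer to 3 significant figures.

Heat balance on the well-mixed liquid: M c_p dT/dt = ṁ c_p (T_in − T) + 150.
τ = M/ṁ = 241.08 s; T_ss = T_in + Q̇/(ṁ c_p) = 21.9 + 150/(1.85·2.06) = 61.260 °C.
Solution: T(t) = T_ss + (T₀ − T_ss) e^(−t/τ).
T(597) = 61.260 + (-31.760)·e^(−597/241.08) = 61.260 + (-31.760)·0.084050 = 58.590 °C.

58.6 °C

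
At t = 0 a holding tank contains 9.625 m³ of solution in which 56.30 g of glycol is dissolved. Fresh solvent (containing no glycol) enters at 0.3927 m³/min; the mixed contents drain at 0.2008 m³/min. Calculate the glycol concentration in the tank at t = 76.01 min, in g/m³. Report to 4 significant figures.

Let m(t) be the amount of glycol. Volume: V(t) = V₀ + (Q_in − Q_out) t = 9.625 + 0.191900 t; V(76.01) = 24.2113 m³.
Solute balance: dm/dt = 0 − Q_out C = −Q_out m/V(t).
dm/m = −Q_out dt/(V₀ + 0.191900 t); integrating gives ln(m/m₀) = −(Q_out/(Q_in−Q_out)) ln(V/V₀).
m = m₀ (V₀/V)^(Q_out/(Q_in−Q_out)) = 56.30 × (9.625/24.2113)^(1.04638) = 21.4442 g.
C = m/V = 21.4442/24.2113 = 0.885711 g/m³.

0.8857 g/m³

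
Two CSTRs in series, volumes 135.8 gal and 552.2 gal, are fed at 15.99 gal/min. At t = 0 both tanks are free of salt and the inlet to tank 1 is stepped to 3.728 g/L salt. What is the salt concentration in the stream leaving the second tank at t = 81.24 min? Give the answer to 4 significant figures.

Species balance on tank i: dCᵢ/dt = (Cᵢ₋₁ − Cᵢ)/τᵢ with τᵢ = Vᵢ/Q.
τ₁ = 135.8/15.99 = 8.49281 min; τ₂ = 552.2/15.99 = 34.5341 min.
Tank 1: C₁ = C_in(1 − e^(−t/τ₁)). Tank 2 (τ₁ ≠ τ₂): C₂ = C_in[1 − (τ₁ e^(−t/τ₁) − τ₂ e^(−t/τ₂))/(τ₁ − τ₂)].
At t = 81.24: e^(−t/τ₁) = 7.00893e-05, e^(−t/τ₂) = 0.0951350.
C₂ = 3.728·[1 − (8.49281·7.00893e-05 − 34.5341·0.0951350)/(-26.0413)] = 3.728·0.873862 = 3.25776 g/L.

3.258 g/L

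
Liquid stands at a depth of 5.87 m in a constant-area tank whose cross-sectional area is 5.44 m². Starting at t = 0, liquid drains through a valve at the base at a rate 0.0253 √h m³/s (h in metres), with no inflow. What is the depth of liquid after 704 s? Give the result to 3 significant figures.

A dh/dt = −Q_out = −0.0253 √h.
This is separable: 2 d(√h)/dt = −0.0253/A, so √h = √h₀ − (0.0253/(2A)) t.
√h = √5.87 − 0.0253·704/(2·5.44) = 2.4228 − 1.6371 = 0.78575.
h = 0.78575² = 0.61740 m.

0.617 m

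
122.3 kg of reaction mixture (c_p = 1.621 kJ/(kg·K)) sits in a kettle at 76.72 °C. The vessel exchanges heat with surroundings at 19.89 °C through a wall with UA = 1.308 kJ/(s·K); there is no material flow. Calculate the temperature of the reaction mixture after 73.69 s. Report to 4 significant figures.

Heat balance on the well-mixed liquid: M c_p dT/dt = −UA(T − T_amb).
dT/dt = (T_ss − T)/τ with T_ss = T_amb = 19.8900 °C, τ = M c_p/UA = 122.3·1.621/1.308 = 151.566 s.
T approaches T_ss exponentially: T(t) = T_ss + (T₀ − T_ss) e^(−t/τ).
T(73.69) = 19.8900 + (56.8300)·0.614964 = 54.8384 °C.

54.84 °C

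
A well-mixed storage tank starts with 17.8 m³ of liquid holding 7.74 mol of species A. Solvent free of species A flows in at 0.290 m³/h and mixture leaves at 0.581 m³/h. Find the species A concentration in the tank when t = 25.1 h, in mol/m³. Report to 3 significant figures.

0.257 mol/m³

Total volume: dV/dt = Q_in − Q_out = -0.29100 m³/h, so V(t) = 17.8 − 0.29100 t and V(25.1) = 10.496 m³.
No species A enters, so dm/dt = −Q_out · (m/V).
Separate: dm/m = −Q_out dt/V(t) ⇒ ln(m/m₀) = −(Q_out/(Q_in−Q_out)) ln(V/V₀).
m = m₀ (V₀/V)^(Q_out/(Q_in−Q_out)) = 7.74 × (17.8/10.496)^(-1.9966) = 2.6961 mol.
C = m/V = 2.6961/10.496 = 0.25687 mol/m³.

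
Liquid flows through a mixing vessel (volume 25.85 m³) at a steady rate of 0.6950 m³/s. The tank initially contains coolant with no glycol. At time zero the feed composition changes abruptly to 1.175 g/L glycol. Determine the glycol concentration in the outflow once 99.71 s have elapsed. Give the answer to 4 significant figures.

1.095 g/L

Unsteady species balance (constant V, well mixed): V dC/dt = Q(C_in − C).
So dC/dt = (C_in − C)/τ with τ = V/Q = 25.85/0.6950 = 37.1942 s.
This is linear first-order; C(t) = C_in + (C₀ − C_in) e^(−t/τ).
C(99.71) = 1.175 + (0 − 1.175)·e^(−99.71/37.1942) = 1.175 + (-1.17500)·0.0685089 = 1.09450 g/L.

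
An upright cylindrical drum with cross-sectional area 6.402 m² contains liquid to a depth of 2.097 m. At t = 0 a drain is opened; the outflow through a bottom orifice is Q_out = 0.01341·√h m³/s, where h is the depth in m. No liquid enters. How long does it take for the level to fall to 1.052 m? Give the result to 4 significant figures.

With no inflow, A dh/dt = −0.01341 √h.
Separate and integrate: 2(√h − √h₀) = −(0.01341/A) t.
t = 2A(√h₀ − √h)/0.01341 = 2·6.402·(√2.097 − √1.052)/0.01341
  = 12.8040 × (1.44810 − 1.02567) / 0.01341 = 403.342 s.

403.3 s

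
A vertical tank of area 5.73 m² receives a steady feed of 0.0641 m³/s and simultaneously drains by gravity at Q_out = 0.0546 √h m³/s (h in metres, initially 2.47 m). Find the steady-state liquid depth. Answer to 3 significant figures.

1.38 m

A dh/dt = Q_in − 0.0546 √h. Steady state requires inflow = outflow:
Q_in = 0.0546 √h_ss ⇒ √h_ss = 0.0641/0.0546 = 1.1740.
h_ss = 1.1740² = 1.3783 m. (Since h₀ = 2.47 m > h_ss, the level will fall toward this value.)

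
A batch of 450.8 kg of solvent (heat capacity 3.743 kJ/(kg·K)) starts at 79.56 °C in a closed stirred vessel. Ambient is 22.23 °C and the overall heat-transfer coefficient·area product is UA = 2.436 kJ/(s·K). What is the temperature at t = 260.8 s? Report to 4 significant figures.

Unsteady energy balance on the tank contents: M c_p dT/dt = −UA(T − T_amb).
dT/dt = (T_ss − T)/τ with T_ss = T_amb = 22.2300 °C, τ = M c_p/UA = 450.8·3.743/2.436 = 692.670 s.
Solution: T(t) = T_ss + (T₀ − T_ss) e^(−t/τ).
T(260.8) = 22.2300 + (57.3300)·0.686250 = 61.5727 °C.

61.57 °C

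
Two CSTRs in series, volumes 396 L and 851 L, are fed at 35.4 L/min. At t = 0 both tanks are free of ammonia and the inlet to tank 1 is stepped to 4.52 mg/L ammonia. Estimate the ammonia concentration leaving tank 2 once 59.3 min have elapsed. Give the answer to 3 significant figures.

Species balance on tank i: dCᵢ/dt = (Cᵢ₋₁ − Cᵢ)/τᵢ with τᵢ = Vᵢ/Q.
τ₁ = 396/35.4 = 11.186 min; τ₂ = 851/35.4 = 24.040 min.
Solving the cascade with C₁(0)=C₂(0)=0 gives C₂(t) = C_in[1 − (τ₁ e^(−t/τ₁) − τ₂ e^(−t/τ₂))/(τ₁ − τ₂)].
At t = 59.3: e^(−t/τ₁) = 0.0049863, e^(−t/τ₂) = 0.084859.
C₂ = 4.52·[1 − (11.186·0.0049863 − 24.040·0.084859)/(-12.853)] = 4.52·0.84563 = 3.8222 mg/L.

3.82 mg/L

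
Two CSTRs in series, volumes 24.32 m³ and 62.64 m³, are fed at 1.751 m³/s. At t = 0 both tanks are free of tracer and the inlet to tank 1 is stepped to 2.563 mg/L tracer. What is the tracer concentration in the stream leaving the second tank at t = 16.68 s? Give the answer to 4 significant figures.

Species balance on tank i: dCᵢ/dt = (Cᵢ₋₁ − Cᵢ)/τᵢ with τᵢ = Vᵢ/Q.
τ₁ = 24.32/1.751 = 13.8892 s; τ₂ = 62.64/1.751 = 35.7738 s.
Tank 1: C₁ = C_in(1 − e^(−t/τ₁)). Tank 2 (τ₁ ≠ τ₂): C₂ = C_in[1 − (τ₁ e^(−t/τ₁) − τ₂ e^(−t/τ₂))/(τ₁ − τ₂)].
At t = 16.68: e^(−t/τ₁) = 0.300913, e^(−t/τ₂) = 0.627343.
C₂ = 2.563·[1 − (13.8892·0.300913 − 35.7738·0.627343)/(-21.8846)] = 2.563·0.165487 = 0.424144 mg/L.

0.4241 mg/L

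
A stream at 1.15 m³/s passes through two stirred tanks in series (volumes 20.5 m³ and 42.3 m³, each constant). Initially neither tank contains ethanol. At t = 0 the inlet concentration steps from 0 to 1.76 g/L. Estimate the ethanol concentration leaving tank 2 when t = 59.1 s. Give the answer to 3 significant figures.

Each tank obeys Vᵢ dCᵢ/dt = Q(Cᵢ₋₁ − Cᵢ), so τᵢ = Vᵢ/Q.
τ₁ = 20.5/1.15 = 17.826 s; τ₂ = 42.3/1.15 = 36.783 s.
Tank 1: C₁ = C_in(1 − e^(−t/τ₁)). Tank 2 (τ₁ ≠ τ₂): C₂ = C_in[1 − (τ₁ e^(−t/τ₁) − τ₂ e^(−t/τ₂))/(τ₁ − τ₂)].
At t = 59.1: e^(−t/τ₁) = 0.036321, e^(−t/τ₂) = 0.20054.
C₂ = 1.76·[1 − (17.826·0.036321 − 36.783·0.20054)/(-18.957)] = 1.76·0.64503 = 1.1353 g/L.

1.14 g/L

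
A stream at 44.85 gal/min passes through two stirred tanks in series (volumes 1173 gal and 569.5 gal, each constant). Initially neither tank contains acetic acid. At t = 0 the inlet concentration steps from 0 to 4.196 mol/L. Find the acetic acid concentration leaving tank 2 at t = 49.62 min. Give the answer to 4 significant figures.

Each tank obeys Vᵢ dCᵢ/dt = Q(Cᵢ₋₁ − Cᵢ), so τᵢ = Vᵢ/Q.
τ₁ = 1173/44.85 = 26.1538 min; τ₂ = 569.5/44.85 = 12.6979 min.
Solving the cascade with C₁(0)=C₂(0)=0 gives C₂(t) = C_in[1 − (τ₁ e^(−t/τ₁) − τ₂ e^(−t/τ₂))/(τ₁ − τ₂)].
At t = 49.62: e^(−t/τ₁) = 0.149983, e^(−t/τ₂) = 0.0200859.
C₂ = 4.196·[1 − (26.1538·0.149983 − 12.6979·0.0200859)/(13.4560)] = 4.196·0.727439 = 3.05233 mol/L.

3.052 mol/L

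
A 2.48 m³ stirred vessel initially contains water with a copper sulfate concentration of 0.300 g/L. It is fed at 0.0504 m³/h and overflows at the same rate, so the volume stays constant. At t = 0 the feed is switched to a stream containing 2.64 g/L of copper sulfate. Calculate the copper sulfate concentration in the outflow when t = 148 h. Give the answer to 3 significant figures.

2.52 g/L

Mass balance on the solute (V constant): V dC/dt = Q(C_in − C).
Rewrite as dC/dt + C/τ = C_in/τ, τ = V/Q = 49.206 h.
This is linear first-order; C(t) = C_in + (C₀ − C_in) e^(−t/τ).
C(148) = 2.64 + (0.300 − 2.64)·e^(−148/49.206) = 2.64 + (-2.3400)·0.049403 = 2.5244 g/L.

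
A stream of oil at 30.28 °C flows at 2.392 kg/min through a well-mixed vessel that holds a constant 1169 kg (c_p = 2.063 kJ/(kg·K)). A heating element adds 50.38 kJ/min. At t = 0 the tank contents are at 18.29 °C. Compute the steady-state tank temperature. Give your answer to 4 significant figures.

40.49 °C

M c_p dT/dt = ṁ c_p (T_in − T) + Q̇.
At steady state dT/dt = 0 ⇒ T_ss = T_in + Q̇/(ṁ c_p) = 30.28 + 50.38/(2.392·2.063) = 40.4893 °C.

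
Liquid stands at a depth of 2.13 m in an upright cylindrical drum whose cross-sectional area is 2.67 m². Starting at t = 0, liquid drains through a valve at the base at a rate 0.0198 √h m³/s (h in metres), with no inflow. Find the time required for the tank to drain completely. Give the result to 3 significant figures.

Unsteady balance on liquid volume: A dh/dt = −0.0198 √h.
∫ h^(−1/2) dh = −(0.0198/A) ∫ dt, giving 2√h = 2√h₀ − (0.0198/A) t.
Tank is empty when √h = 0: t_empty = 2A√h₀/0.0198.
t_empty = 2·2.67·√2.13/0.0198 = 5.3400·1.4595/0.0198 = 393.61 s.

394 s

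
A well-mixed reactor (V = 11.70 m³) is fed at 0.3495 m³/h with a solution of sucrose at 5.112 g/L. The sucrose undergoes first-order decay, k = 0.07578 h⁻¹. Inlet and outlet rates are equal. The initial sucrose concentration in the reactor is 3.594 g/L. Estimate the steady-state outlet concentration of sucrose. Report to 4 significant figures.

1.445 g/L

Accumulation = in − out − consumed: V dC/dt = Q C_in − Q C − k V C.
Steady state (dC/dt = 0): C_ss = Q C_in/(Q + kV) = C_in/(1 + kV/Q).
C_ss = 0.3495·5.112/(0.3495 + 0.07578·11.70) = 1.78664/1.23613 = 1.44536 g/L.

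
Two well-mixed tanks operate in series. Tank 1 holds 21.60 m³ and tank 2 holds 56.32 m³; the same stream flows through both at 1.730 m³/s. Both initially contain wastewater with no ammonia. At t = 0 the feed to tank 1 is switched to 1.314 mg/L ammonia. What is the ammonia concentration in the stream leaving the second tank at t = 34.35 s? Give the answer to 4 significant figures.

Time constants: τᵢ = Vᵢ/Q for each well-mixed tank.
τ₁ = 21.60/1.730 = 12.4855 s; τ₂ = 56.32/1.730 = 32.5549 s.
Tank 1: C₁ = C_in(1 − e^(−t/τ₁)). Tank 2 (τ₁ ≠ τ₂): C₂ = C_in[1 − (τ₁ e^(−t/τ₁) − τ₂ e^(−t/τ₂))/(τ₁ − τ₂)].
At t = 34.35: e^(−t/τ₁) = 0.0638524, e^(−t/τ₂) = 0.348144.
C₂ = 1.314·[1 − (12.4855·0.0638524 − 32.5549·0.348144)/(-20.0694)] = 1.314·0.474993 = 0.624141 mg/L.

0.6241 mg/L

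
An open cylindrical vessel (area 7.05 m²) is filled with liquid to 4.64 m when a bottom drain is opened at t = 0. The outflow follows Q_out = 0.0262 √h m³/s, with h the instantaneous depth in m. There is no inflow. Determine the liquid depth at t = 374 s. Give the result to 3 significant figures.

Accumulation of liquid (constant cross-section A): A dh/dt = −0.0262 √h.
This is separable: 2 d(√h)/dt = −0.0262/A, so √h = √h₀ − (0.0262/(2A)) t.
√h = √4.64 − 0.0262·374/(2·7.05) = 2.1541 − 0.69495 = 1.4591.
h = 1.4591² = 2.1290 m.

2.13 m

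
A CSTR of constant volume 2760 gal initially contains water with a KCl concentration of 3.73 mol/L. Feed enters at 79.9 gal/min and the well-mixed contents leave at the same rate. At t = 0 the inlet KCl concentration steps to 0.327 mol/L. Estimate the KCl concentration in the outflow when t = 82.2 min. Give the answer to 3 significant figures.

0.642 mol/L

Species balance on the tank: V dC/dt = Q(C_in − C).
So dC/dt = (C_in − C)/τ with τ = V/Q = 2760/79.9 = 34.543 min.
Solution: C(t) = C_in + (C₀ − C_in) e^(−t/τ).
C(82.2) = 0.327 + (3.73 − 0.327)·e^(−82.2/34.543) = 0.327 + (3.4030)·0.092585 = 0.64207 mol/L.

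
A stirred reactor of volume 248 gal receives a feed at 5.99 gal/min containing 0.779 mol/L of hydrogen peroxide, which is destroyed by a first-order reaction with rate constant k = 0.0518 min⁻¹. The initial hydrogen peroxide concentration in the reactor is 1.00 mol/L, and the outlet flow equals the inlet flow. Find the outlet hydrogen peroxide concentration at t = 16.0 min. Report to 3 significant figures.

V dC/dt = Q(C_in − C) − k V C.
dC/dt = (Q/V) C_in − (Q/V + k) C; effective rate a = Q/V + k = 0.024153 + 0.0518 = 0.075953 min⁻¹.
C_ss = Q C_in/(Q + kV) = 0.24772 mol/L; C(t) = C_ss + (C₀ − C_ss) e^(−a t).
C(16.0) = 0.24772 + (0.75228)·e^(−0.075953·16.0) = 0.24772 + (0.75228)·0.29664 = 0.47087 mol/L.

0.471 mol/L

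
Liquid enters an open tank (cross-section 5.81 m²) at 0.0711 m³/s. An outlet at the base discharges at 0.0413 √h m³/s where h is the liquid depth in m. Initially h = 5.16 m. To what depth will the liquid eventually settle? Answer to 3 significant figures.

2.96 m

A dh/dt = Q_in − 0.0413 √h. Steady state requires inflow = outflow:
Q_in = 0.0413 √h_ss ⇒ √h_ss = 0.0711/0.0413 = 1.7215.
h_ss = 1.7215² = 2.9637 m. (Since h₀ = 5.16 m > h_ss, the level will fall toward this value.)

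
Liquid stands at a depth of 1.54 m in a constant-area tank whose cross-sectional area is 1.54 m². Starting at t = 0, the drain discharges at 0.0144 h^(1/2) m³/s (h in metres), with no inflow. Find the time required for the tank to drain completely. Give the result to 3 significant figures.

265 s

With no inflow, A dh/dt = −0.0144 √h.
This is separable: 2 d(√h)/dt = −0.0144/A, so √h = √h₀ − (0.0144/(2A)) t.
Set h = 0: 2√h₀ = (0.0144/A) t_empty ⇒ t_empty = 2A√h₀/0.0144.
t_empty = 2·1.54·√1.54/0.0144 = 3.0800·1.2410/0.0144 = 265.43 s.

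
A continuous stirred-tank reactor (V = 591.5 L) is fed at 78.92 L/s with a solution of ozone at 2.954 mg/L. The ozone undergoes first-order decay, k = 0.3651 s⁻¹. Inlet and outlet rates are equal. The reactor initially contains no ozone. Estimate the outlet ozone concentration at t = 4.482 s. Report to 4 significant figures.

Accumulation = in − out − consumed: V dC/dt = Q C_in − Q C − k V C.
This is linear with rate a = Q/V + k = 0.498523 s⁻¹.
C_ss = Q C_in/(Q + kV) = 0.790601 mg/L; C(t) = C_ss + (C₀ − C_ss) e^(−a t).
C(4.482) = 0.790601 + (-0.790601)·e^(−0.498523·4.482) = 0.790601 + (-0.790601)·0.107058 = 0.705960 mg/L.

0.7060 mg/L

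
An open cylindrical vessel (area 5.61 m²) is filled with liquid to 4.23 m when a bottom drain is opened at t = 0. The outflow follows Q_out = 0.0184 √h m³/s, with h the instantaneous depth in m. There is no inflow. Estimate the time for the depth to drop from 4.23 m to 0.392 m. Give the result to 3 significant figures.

872 s

Accumulation of liquid (constant cross-section A): A dh/dt = −0.0184 √h.
This is separable: 2 d(√h)/dt = −0.0184/A, so √h = √h₀ − (0.0184/(2A)) t.
t = 2A(√h₀ − √h)/0.0184 = 2·5.61·(√4.23 − √0.392)/0.0184
  = 11.220 × (2.0567 − 0.62610) / 0.0184 = 872.35 s.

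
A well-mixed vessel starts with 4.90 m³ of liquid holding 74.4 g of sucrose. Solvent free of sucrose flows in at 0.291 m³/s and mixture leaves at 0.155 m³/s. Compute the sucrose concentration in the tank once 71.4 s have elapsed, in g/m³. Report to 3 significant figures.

Total volume: dV/dt = Q_in − Q_out = 0.13600 m³/s, so V(t) = 4.90 + 0.13600 t and V(71.4) = 14.610 m³.
Species balance (pure solvent in): dm/dt = −Q_out · m/V(t).
Separate: dm/m = −Q_out dt/V(t) ⇒ ln(m/m₀) = −(Q_out/(Q_in−Q_out)) ln(V/V₀).
m = m₀ (V₀/V)^(Q_out/(Q_in−Q_out)) = 74.4 × (4.90/14.610)^(1.1397) = 21.420 g.
C = m/V = 21.420/14.610 = 1.4661 g/m³.

1.47 g/m³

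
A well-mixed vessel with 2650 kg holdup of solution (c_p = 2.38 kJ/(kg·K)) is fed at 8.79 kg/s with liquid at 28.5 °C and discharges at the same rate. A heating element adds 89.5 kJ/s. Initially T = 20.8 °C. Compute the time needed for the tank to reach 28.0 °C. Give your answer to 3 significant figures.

277 s

First-law balance (no shaft work): M c_p dT/dt = ṁ c_p (T_in − T) + 89.5.
τ = M/ṁ = 301.48 s; T_ss = T_in + Q̇/(ṁ c_p) = 32.778 °C.
T(t) = T_ss + (T₀ − T_ss) e^(−t/τ). Set T = 28.0:
e^(−t/τ) = (28.0 − 32.778)/(20.8 − 32.778) = 0.39891
t = −301.48 · ln(0.39891) = 277.07 s.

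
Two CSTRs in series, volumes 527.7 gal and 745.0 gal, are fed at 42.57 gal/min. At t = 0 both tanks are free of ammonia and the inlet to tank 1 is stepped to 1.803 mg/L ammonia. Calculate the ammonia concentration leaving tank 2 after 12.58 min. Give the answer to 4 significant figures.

0.3777 mg/L

Species balance on tank i: dCᵢ/dt = (Cᵢ₋₁ − Cᵢ)/τᵢ with τᵢ = Vᵢ/Q.
τ₁ = 527.7/42.57 = 12.3961 min; τ₂ = 745.0/42.57 = 17.5006 min.
Tank 1: C₁ = C_in(1 − e^(−t/τ₁)). Tank 2 (τ₁ ≠ τ₂): C₂ = C_in[1 − (τ₁ e^(−t/τ₁) − τ₂ e^(−t/τ₂))/(τ₁ − τ₂)].
At t = 12.58: e^(−t/τ₁) = 0.362461, e^(−t/τ₂) = 0.487321.
C₂ = 1.803·[1 − (12.3961·0.362461 − 17.5006·0.487321)/(-5.10453)] = 1.803·0.209465 = 0.377665 mg/L.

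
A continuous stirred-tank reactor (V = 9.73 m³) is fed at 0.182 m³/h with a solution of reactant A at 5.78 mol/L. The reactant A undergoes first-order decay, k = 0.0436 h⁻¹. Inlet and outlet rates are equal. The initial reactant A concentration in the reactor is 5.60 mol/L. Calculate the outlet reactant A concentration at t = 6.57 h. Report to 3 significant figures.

4.30 mol/L

V dC/dt = Q(C_in − C) − k V C.
This is linear with rate a = Q/V + k = 0.062305 h⁻¹.
C_ss = Q C_in/(Q + kV) = 1.7353 mol/L; C(t) = C_ss + (C₀ − C_ss) e^(−a t).
C(6.57) = 1.7353 + (3.8647)·e^(−0.062305·6.57) = 1.7353 + (3.8647)·0.66409 = 4.3018 mol/L.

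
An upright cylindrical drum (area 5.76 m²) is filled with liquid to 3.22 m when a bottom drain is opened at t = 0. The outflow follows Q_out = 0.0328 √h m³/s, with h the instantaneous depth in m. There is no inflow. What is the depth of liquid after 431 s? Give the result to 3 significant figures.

With no inflow, A dh/dt = −0.0328 √h.
Separate and integrate: 2(√h − √h₀) = −(0.0328/A) t.
√h = √3.22 − 0.0328·431/(2·5.76) = 1.7944 − 1.2272 = 0.56728.
h = 0.56728² = 0.32181 m.

0.322 m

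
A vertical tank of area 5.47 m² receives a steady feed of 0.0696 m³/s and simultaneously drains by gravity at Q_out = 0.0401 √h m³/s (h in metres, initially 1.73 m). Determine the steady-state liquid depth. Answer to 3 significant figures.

3.01 m

Accumulation of liquid (constant cross-section A): A dh/dt = Q_in − 0.0401 √h. At steady state dh/dt = 0:
Q_in = 0.0401 √h_ss ⇒ √h_ss = 0.0696/0.0401 = 1.7357.
h_ss = 1.7357² = 3.0125 m. (Since h₀ = 1.73 m < h_ss, the level will rise toward this value.)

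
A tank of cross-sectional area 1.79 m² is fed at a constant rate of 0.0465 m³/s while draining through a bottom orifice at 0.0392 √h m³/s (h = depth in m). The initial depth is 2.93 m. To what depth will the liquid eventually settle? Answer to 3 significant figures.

Level balance: A dh/dt = 0.0465 − 0.0392 √h. Setting dh/dt = 0:
Q_in = 0.0392 √h_ss ⇒ √h_ss = 0.0465/0.0392 = 1.1862.
h_ss = 1.1862² = 1.4071 m. (Since h₀ = 2.93 m > h_ss, the level will fall toward this value.)

1.41 m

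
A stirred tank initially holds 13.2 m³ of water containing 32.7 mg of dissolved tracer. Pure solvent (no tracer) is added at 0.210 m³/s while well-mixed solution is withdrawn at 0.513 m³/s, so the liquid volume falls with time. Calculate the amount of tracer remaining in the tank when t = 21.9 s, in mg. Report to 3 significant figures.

Let m(t) be the amount of tracer. Volume: V(t) = V₀ + (Q_in − Q_out) t = 13.2 − 0.30300 t; V(21.9) = 6.5643 m³.
No tracer enters, so dm/dt = −Q_out · (m/V).
Separate: dm/m = −Q_out dt/V(t) ⇒ ln(m/m₀) = −(Q_out/(Q_in−Q_out)) ln(V/V₀).
m = m₀ (V₀/V)^(Q_out/(Q_in−Q_out)) = 32.7 × (13.2/6.5643)^(-1.6931) = 10.021 mg.

10.0 mg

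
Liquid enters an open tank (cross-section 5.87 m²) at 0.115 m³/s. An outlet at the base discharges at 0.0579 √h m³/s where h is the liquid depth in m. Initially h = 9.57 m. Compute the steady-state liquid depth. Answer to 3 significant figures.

3.94 m

Unsteady balance on liquid volume: A dh/dt = Q_in − 0.0579 √h. At steady state dh/dt = 0:
Q_in = 0.0579 √h_ss ⇒ √h_ss = 0.115/0.0579 = 1.9862.
h_ss = 1.9862² = 3.9449 m. (Since h₀ = 9.57 m > h_ss, the level will fall toward this value.)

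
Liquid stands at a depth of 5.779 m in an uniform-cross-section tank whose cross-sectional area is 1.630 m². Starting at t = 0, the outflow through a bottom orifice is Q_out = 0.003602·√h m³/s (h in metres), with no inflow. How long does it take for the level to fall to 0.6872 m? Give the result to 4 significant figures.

With no inflow, A dh/dt = −0.003602 √h.
Separate and integrate: 2(√h − √h₀) = −(0.003602/A) t.
t = 2A(√h₀ − √h)/0.003602 = 2·1.630·(√5.779 − √0.6872)/0.003602
  = 3.26000 × (2.40396 − 0.828975) / 0.003602 = 1425.44 s.

1425 s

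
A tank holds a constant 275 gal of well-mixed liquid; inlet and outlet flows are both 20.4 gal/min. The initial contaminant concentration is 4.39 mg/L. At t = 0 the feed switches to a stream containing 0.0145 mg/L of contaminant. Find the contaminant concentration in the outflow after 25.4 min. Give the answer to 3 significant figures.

Mass balance on the solute (V constant): V dC/dt = Q(C_in − C).
Time constant τ = V/Q = 275/20.4 = 13.480 min.
C approaches C_in exponentially: C(t) = C_in + (C₀ − C_in) e^(−t/τ).
C(25.4) = 0.0145 + (4.39 − 0.0145)·e^(−25.4/13.480) = 0.0145 + (4.3755)·0.15195 = 0.67935 mg/L.

0.679 mg/L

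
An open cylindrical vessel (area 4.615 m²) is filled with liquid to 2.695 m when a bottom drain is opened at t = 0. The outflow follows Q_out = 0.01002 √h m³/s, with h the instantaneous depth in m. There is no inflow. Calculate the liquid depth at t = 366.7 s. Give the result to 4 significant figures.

1.546 m

Unsteady balance on liquid volume: A dh/dt = −0.01002 √h.
∫ h^(−1/2) dh = −(0.01002/A) ∫ dt, giving 2√h = 2√h₀ − (0.01002/A) t.
√h = √2.695 − 0.01002·366.7/(2·4.615) = 1.64165 − 0.398086 = 1.24356.
h = 1.24356² = 1.54644 m.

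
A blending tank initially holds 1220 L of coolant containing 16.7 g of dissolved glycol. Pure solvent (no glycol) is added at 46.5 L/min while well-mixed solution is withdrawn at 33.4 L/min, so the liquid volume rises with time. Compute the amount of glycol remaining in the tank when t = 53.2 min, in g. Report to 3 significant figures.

Total volume: dV/dt = Q_in − Q_out = 13.100 L/min, so V(t) = 1220 + 13.100 t and V(53.2) = 1916.9 L.
Solute balance: dm/dt = 0 − Q_out C = −Q_out m/V(t).
Separate: dm/m = −Q_out dt/V(t) ⇒ ln(m/m₀) = −(Q_out/(Q_in−Q_out)) ln(V/V₀).
m = m₀ (V₀/V)^(Q_out/(Q_in−Q_out)) = 16.7 × (1220/1916.9)^(2.5496) = 5.2768 g.

5.28 g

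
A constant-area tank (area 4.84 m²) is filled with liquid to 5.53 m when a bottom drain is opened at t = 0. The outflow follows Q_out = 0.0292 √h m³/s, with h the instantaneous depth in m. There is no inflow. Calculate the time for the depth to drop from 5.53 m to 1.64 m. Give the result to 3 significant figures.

355 s

Accumulation of liquid (constant cross-section A): A dh/dt = −0.0292 √h.
This is separable: 2 d(√h)/dt = −0.0292/A, so √h = √h₀ − (0.0292/(2A)) t.
t = 2A(√h₀ − √h)/0.0292 = 2·4.84·(√5.53 − √1.64)/0.0292
  = 9.6800 × (2.3516 − 1.2806) / 0.0292 = 355.03 s.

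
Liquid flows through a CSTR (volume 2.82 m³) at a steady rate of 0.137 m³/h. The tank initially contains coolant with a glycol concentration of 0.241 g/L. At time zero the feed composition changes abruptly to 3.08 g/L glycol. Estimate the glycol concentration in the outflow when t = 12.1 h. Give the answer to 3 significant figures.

Unsteady species balance (constant V, well mixed): V dC/dt = Q(C_in − C).
So dC/dt = (C_in − C)/τ with τ = V/Q = 2.82/0.137 = 20.584 h.
Integrating: C(t) = C_in + (C₀ − C_in) e^(−t/τ).
C(12.1) = 3.08 + (0.241 − 3.08)·e^(−12.1/20.584) = 3.08 + (-2.8390)·0.55553 = 1.5029 g/L.

1.50 g/L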